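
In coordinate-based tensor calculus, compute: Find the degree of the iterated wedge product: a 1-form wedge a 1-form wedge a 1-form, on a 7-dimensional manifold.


The degree of a wedge product is the sum of the degrees of the individual forms.
Degrees: 1, 1, 1
Total degree = 1 + 1 + 1 = 3

3


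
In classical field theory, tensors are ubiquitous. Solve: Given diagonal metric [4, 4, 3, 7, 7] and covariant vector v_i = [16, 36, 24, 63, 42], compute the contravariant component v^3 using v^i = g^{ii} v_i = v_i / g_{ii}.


To raise an index with a diagonal metric: v^i = v_i / g_{ii}.
For index 3: v_3 = 24, g_{33} = 3
v^3 = 24 / 3 = 8

8


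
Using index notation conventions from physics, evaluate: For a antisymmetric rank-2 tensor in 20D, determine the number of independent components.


A antisymmetric rank-2 tensor in d dimensions has d(d-1)/2 independent components.
d = 20
d(d-1)/2 = 20 * 19 / 2 = 380 / 2 = 190

190


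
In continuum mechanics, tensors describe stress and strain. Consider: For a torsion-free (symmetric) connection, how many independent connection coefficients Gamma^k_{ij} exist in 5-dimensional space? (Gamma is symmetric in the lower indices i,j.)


Christoffel symbols Gamma^k_{ij} are symmetric in i,j, so there are d * d(d+1)/2 independent symbols.
d = 5
d(d+1)/2 = 5 * 6 / 2 = 15
Total = 5 * 15 = 75

75


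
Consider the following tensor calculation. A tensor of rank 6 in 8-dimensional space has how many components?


The number of components of a rank-r tensor in d dimensions is d^r.
Here d = 8 and r = 6.
8^6 = 262144

262144


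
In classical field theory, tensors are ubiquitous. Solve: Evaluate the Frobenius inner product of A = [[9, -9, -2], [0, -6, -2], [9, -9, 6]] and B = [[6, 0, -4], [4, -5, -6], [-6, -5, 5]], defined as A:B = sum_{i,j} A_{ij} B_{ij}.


A:B = sum over all i,j of A_{ij} * B_{ij}.
Row 1: 9*6=54, -9*0=0, -2*-4=8 => row sum = 62
Row 2: 0*4=0, -6*-5=30, -2*-6=12 => row sum = 42
Row 3: 9*-6=-54, -9*-5=45, 6*5=30 => row sum = 21
Total = 62 + 42 + 21 = 125

125


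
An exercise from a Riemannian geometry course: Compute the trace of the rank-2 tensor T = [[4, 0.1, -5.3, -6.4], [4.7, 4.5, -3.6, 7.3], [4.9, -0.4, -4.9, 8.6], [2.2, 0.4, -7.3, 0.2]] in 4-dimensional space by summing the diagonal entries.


The contraction (trace) of a rank-2 tensor is the sum of its diagonal elements.
Diagonal entries: A[1,1] = 4, A[2,2] = 4.5, A[3,3] = -4.9, A[4,4] = 0.2
Tr(A) = 4 + 4.5 + -4.9 + 0.2 = 3.8

3.8


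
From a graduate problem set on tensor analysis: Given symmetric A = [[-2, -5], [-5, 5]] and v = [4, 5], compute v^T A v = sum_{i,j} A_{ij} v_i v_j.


First compute Av:
(Av)_1 = -2*4 + -5*5 = -33
(Av)_2 = -5*4 + 5*5 = 5
Av = [-33, 5]
Then v^T (Av) = 4*-33 + 5*5
= -132 + 25 = -107

-107


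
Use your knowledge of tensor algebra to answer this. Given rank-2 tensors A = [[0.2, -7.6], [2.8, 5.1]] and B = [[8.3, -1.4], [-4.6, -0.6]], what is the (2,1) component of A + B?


Tensor addition is component-wise: (A + B)_{ij} = A_{ij} + B_{ij}.
A_{21} = 2.8
B_{21} = -4.6
(A + B)_{21} = 2.8 + -4.6 = -1.8

-1.8


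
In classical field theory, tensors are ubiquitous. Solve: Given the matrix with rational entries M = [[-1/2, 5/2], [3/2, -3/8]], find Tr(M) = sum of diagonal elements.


The trace is the sum of diagonal entries.
Diagonal: M[1,1] = -1/2, M[2,2] = -3/8
Tr(M) = -1/2 + -3/8
Computing step by step:
After adding M[1,1]: -1/2
After adding M[2,2]: -7/8
Tr(M) = -7/8

-7/8


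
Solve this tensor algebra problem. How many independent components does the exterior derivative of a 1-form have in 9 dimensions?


The exterior derivative of a p-form is a (p+1)-form.
Its number of independent components is C(n, p+1).
n = 9, p+1 = 2
C(9, 2) = 36

36


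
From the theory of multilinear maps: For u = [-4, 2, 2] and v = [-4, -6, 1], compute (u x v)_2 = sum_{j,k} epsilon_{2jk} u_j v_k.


(u x v)_2 = sum_{j,k} epsilon_{2jk} u_j v_k. Only permutations of (1,2,3) contribute; the two non-zero terms are:
eps_{213} u_1 v_3 = -1 * -4 * 1 = 4
eps_{231} u_3 v_1 = 1 * 2 * -4 = -8
(u x v)_2 = -4

-4


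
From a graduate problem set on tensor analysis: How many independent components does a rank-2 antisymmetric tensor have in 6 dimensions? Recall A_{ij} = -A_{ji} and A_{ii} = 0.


An antisymmetric rank-2 tensor satisfies A_{ij} = -A_{ji}, so diagonal entries are zero.
The independent components are the upper-triangular entries: C(n, 2) = n(n-1)/2.
n = 6
C(6, 2) = 6 * 5 / 2 = 30 / 2 = 15

15


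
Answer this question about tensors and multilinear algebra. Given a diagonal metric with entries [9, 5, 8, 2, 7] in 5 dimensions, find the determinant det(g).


For a diagonal metric, the determinant is the product of diagonal entries.
Diagonal entries: 9, 5, 8, 2, 7
det(g) = 9 * 5 * 8 * 2 * 7 = 5040

5040


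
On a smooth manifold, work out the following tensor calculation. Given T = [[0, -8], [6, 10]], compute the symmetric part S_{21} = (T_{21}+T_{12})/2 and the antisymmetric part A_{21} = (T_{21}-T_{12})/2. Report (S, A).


T_{21} = 6
T_{12} = -8
S_{21} = (6 + -8)/2 = -2/2 = -1
A_{21} = (6 - -8)/2 = 14/2 = 7
Check: S + A = -1 + 7 = 6 = T_{21}.

(-1, 7)


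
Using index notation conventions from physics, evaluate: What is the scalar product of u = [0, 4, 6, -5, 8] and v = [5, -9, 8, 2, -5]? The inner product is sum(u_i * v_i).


The inner product u . v = sum of u_i * v_i.
Term-by-term: 0 * 5, 4 * -9, 6 * 8, -5 * 2, 8 * -5
Products: 0, -36, 48, -10, -40
Sum = 0 + -36 + 48 + -10 + -40 = -38

-38


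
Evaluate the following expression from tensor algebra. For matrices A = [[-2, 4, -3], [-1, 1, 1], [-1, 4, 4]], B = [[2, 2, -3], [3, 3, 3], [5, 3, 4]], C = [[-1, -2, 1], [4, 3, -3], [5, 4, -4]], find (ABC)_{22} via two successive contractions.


(ABC)_{22} = sum_m (AB)_{2m} C_{m2}. First compute row 2 of AB.
(AB)_{21} = -1*2 + 1*3 + 1*5 = 6
(AB)_{22} = -1*2 + 1*3 + 1*3 = 4
(AB)_{23} = -1*-3 + 1*3 + 1*4 = 10
Now contract with column 2 of C:
(AB)_{21} * C_{12} = 6 * -2 = -12
(AB)_{22} * C_{22} = 4 * 3 = 12
(AB)_{23} * C_{32} = 10 * 4 = 40
(ABC)_{22} = -12 + 12 + 40 = 40

40


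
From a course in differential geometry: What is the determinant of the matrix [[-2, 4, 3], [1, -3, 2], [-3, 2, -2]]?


Expanding along the first row, det(A) = a11*M_11 - a12*M_12 + a13*M_13, where M_1j is the (1,j) minor.
Minor M_11 = -3*-2 - 2*2 = 2
Minor M_12 = 1*-2 - 2*-3 = 4
Minor M_13 = 1*2 - -3*-3 = -7
det = -2*(2) - 4*(4) + 3*(-7)
    = -4 - 16 + -21
    = -41

-41


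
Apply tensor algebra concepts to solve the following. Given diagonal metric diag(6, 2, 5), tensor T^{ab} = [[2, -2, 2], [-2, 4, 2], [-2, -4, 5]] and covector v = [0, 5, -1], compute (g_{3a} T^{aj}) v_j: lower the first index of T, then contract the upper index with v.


Step 1: lower the first index. For a diagonal metric, g_{ia} T^{aj} = g_{ii} T^{ij} (no sum on i).
g_{33} = 5
S_3{}^1 = 5 * T^{31} = 5 * -2 = -10
S_3{}^2 = 5 * T^{32} = 5 * -4 = -20
S_3{}^3 = 5 * T^{33} = 5 * 5 = 25
Step 2: contract S_3{}^j with v_j.
S_3{}^1 * v_1 = -10 * 0 = 0
S_3{}^2 * v_2 = -20 * 5 = -100
S_3{}^3 * v_3 = 25 * -1 = -25
Result = 0 + -100 + -25 = -125

-125


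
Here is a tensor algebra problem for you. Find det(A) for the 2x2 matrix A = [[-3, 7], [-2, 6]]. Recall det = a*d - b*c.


For a 2x2 matrix [[a, b], [c, d]], det = a*d - b*c.
a = -3, b = 7, c = -2, d = 6
a*d = -3 * 6 = -18
b*c = 7 * -2 = -14
det = -18 - -14 = -4

-4


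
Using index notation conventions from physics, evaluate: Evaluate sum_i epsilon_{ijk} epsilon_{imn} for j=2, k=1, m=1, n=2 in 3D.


Using the identity: epsilon_{ijk} epsilon_{imn} = delta_{jm} delta_{kn} - delta_{jn} delta_{km}.
delta_{21} = 0
delta_{12} = 0
delta_{22} = 1
delta_{11} = 1
Result = 0 * 0 - 1 * 1 = 0 - 1 = -1

-1


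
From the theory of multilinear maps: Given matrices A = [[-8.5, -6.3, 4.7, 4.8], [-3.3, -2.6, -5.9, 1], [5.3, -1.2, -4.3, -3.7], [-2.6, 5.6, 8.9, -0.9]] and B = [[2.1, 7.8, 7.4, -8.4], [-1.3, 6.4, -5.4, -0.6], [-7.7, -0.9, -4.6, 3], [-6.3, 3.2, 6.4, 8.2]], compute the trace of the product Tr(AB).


Tr(AB) = sum_i (AB)_{ii} where (AB)_{ii} = sum_k A_{ik} B_{ki}.
(AB)_{11} = -8.5*2.1 + -6.3*-1.3 + 4.7*-7.7 + 4.8*-6.3 = -76.09
(AB)_{22} = -3.3*7.8 + -2.6*6.4 + -5.9*-0.9 + 1*3.2 = -33.87
(AB)_{33} = 5.3*7.4 + -1.2*-5.4 + -4.3*-4.6 + -3.7*6.4 = 41.8
(AB)_{44} = -2.6*-8.4 + 5.6*-0.6 + 8.9*3 + -0.9*8.2 = 37.8
Tr(AB) = -76.09 + -33.87 + 41.8 + 37.8 = -30.36

-30.36


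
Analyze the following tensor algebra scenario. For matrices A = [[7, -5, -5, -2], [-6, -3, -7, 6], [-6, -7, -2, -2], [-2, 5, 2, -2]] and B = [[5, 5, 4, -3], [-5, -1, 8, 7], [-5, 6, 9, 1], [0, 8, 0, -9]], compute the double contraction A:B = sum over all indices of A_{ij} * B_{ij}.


A:B = sum over all i,j of A_{ij} * B_{ij}.
Row 1: 7*5=35, -5*5=-25, -5*4=-20, -2*-3=6 => row sum = -4
Row 2: -6*-5=30, -3*-1=3, -7*8=-56, 6*7=42 => row sum = 19
Row 3: -6*-5=30, -7*6=-42, -2*9=-18, -2*1=-2 => row sum = -32
Row 4: -2*0=0, 5*8=40, 2*0=0, -2*-9=18 => row sum = 58
Total = -4 + 19 + -32 + 58 = 41

41


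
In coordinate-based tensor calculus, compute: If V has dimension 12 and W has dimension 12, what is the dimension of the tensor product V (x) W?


The dimension of a tensor product is the product of dimensions.
dim(V) = 12, dim(W) = 12
dim(V (x) W) = 12 * 12 = 144

144


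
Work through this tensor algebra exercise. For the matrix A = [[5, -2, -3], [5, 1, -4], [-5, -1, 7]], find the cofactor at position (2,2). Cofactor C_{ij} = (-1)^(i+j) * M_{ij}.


To find cofactor C_{22}, delete row 2 and column 2.
The resulting 2x2 submatrix is: [[5, -3], [-5, 7]]
Minor M_{22} = 5*7 - -3*-5
  = 35 - 15 = 20
Sign = (-1)^(2+2) = (-1)^4 = 1
Cofactor C_{22} = 1 * 20 = 20

20


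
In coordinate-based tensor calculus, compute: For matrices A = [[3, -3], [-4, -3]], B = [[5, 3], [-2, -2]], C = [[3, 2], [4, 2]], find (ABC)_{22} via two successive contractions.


(ABC)_{22} = sum_m (AB)_{2m} C_{m2}. First compute row 2 of AB.
(AB)_{21} = -4*5 + -3*-2 = -14
(AB)_{22} = -4*3 + -3*-2 = -6
Now contract with column 2 of C:
(AB)_{21} * C_{12} = -14 * 2 = -28
(AB)_{22} * C_{22} = -6 * 2 = -12
(ABC)_{22} = -28 + -12 = -40

-40


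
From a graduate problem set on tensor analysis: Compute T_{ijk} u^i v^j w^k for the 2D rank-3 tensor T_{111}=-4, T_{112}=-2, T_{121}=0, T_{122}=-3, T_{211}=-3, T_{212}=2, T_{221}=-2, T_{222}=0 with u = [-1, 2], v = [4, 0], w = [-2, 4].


S = sum over i,j,k of T_{ijk} u_i v_j w_k. Expanding all 8 terms:
T_{111}*u_1*v_1*w_1 = -4*-1*4*-2 = -32  (running total: -32)
T_{112}*u_1*v_1*w_2 = -2*-1*4*4 = 32  (running total: 0)
T_{121}*u_1*v_2*w_1 = 0*-1*0*-2 = 0  (running total: 0)
T_{122}*u_1*v_2*w_2 = -3*-1*0*4 = 0  (running total: 0)
T_{211}*u_2*v_1*w_1 = -3*2*4*-2 = 48  (running total: 48)
T_{212}*u_2*v_1*w_2 = 2*2*4*4 = 64  (running total: 112)
T_{221}*u_2*v_2*w_1 = -2*2*0*-2 = 0  (running total: 112)
T_{222}*u_2*v_2*w_2 = 0*2*0*4 = 0  (running total: 112)
S = 112

112


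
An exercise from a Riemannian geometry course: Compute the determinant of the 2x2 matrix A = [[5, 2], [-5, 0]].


For a 2x2 matrix [[a, b], [c, d]], det = a*d - b*c.
a = 5, b = 2, c = -5, d = 0
a*d = 5 * 0 = 0
b*c = 2 * -5 = -10
det = 0 - -10 = 10

10


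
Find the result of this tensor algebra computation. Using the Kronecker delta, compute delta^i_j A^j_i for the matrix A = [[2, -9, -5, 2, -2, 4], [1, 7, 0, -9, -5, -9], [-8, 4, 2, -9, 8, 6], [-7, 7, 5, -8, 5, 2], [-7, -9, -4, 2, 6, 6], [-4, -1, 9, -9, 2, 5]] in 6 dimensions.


The contraction (trace) of a rank-2 tensor is the sum of its diagonal elements.
Diagonal entries: A[1,1] = 2, A[2,2] = 7, A[3,3] = 2, A[4,4] = -8, A[5,5] = 6, A[6,6] = 5
Tr(A) = 2 + 7 + 2 + -8 + 6 + 5 = 14

14


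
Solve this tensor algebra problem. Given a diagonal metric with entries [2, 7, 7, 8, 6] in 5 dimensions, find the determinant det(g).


For a diagonal metric, the determinant is the product of diagonal entries.
Diagonal entries: 2, 7, 7, 8, 6
det(g) = 2 * 7 * 7 * 8 * 6 = 4704

4704


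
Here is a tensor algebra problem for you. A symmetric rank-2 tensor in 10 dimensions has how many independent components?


A symmetric rank-2 tensor in d dimensions has d(d+1)/2 independent components.
d = 10
d(d+1)/2 = 10 * 11 / 2 = 110 / 2 = 55

55


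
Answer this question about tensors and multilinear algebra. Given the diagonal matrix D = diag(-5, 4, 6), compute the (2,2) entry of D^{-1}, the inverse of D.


For a diagonal matrix, the inverse has entries (D^{-1})_{ii} = 1/d_{ii}.
The diagonal entries are: d_{11} = -5, d_{22} = 4, d_{33} = 6
We need (D^{-1})_{22} = 1/d_{22} = 1/4 = 1/4

1/4


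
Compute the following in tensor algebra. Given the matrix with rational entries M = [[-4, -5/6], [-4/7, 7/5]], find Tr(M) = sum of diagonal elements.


The trace is the sum of diagonal entries.
Diagonal: M[1,1] = -4, M[2,2] = 7/5
Tr(M) = -4 + 7/5
Computing step by step:
After adding M[1,1]: -4
After adding M[2,2]: -13/5
Tr(M) = -13/5

-13/5


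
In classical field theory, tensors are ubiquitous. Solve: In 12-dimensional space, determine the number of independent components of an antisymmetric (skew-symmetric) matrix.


An antisymmetric rank-2 tensor satisfies A_{ij} = -A_{ji}, so diagonal entries are zero.
The independent components are the upper-triangular entries: C(n, 2) = n(n-1)/2.
n = 12
C(12, 2) = 12 * 11 / 2 = 132 / 2 = 66

66


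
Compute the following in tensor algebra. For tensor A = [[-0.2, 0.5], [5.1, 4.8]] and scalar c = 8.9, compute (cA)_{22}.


Scalar multiplication: (cA)_{ij} = c * A_{ij}.
c = 8.9
A_{22} = 4.8
(cA)_{22} = 8.9 * 4.8 = 42.72

42.72


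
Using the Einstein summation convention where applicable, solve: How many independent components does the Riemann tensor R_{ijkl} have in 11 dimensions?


The Riemann tensor in d dimensions has d^2(d^2 - 1)/12 independent components.
d = 11, so d^2 = 121
d^2 - 1 = 120
d^2(d^2 - 1) = 121 * 120 = 14520
Divide by 12: 14520 / 12 = 1210

1210


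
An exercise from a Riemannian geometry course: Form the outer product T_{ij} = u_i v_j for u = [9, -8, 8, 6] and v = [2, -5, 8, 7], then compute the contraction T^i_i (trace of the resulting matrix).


The outer product gives T_{ij} = u_i v_j.
The trace (contraction) is Tr(T) = sum_i T_{ii} = sum_i u_i v_i.
Diagonal entries:
T_{11} = u_1 * v_1 = 9 * 2 = 18
T_{22} = u_2 * v_2 = -8 * -5 = 40
T_{33} = u_3 * v_3 = 8 * 8 = 64
T_{44} = u_4 * v_4 = 6 * 7 = 42
Tr(T) = 18 + 40 + 64 + 42 = 164

164


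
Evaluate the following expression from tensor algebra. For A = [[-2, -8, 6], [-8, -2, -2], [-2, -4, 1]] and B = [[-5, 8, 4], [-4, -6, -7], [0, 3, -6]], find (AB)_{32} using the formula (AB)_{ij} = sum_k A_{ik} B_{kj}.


(AB)_{ij} = sum_k A_{ik} B_{kj}.
For i=3, j=2:
A_{31} * B_{12} = -2 * 8 = -16
A_{32} * B_{22} = -4 * -6 = 24
A_{33} * B_{32} = 1 * 3 = 3
Sum = -16 + 24 + 3 = 11

11


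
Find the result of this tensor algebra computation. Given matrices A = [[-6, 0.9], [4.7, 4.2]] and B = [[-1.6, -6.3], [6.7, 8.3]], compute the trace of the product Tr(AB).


Tr(AB) = sum_i (AB)_{ii} where (AB)_{ii} = sum_k A_{ik} B_{ki}.
(AB)_{11} = -6*-1.6 + 0.9*6.7 = 15.63
(AB)_{22} = 4.7*-6.3 + 4.2*8.3 = 5.25
Tr(AB) = 15.63 + 5.25 = 20.88

20.88


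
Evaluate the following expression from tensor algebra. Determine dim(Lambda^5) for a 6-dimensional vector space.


The dimension of the space of p-forms on an n-dimensional space is C(n, p).
n = 6, p = 5
C(6, 5) = 6! / (5! * 1!) = 6

6


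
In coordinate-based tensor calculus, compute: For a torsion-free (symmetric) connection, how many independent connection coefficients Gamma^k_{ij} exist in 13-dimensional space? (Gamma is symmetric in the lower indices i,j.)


Christoffel symbols Gamma^k_{ij} are symmetric in i,j, so there are d * d(d+1)/2 independent symbols.
d = 13
d(d+1)/2 = 13 * 14 / 2 = 91
Total = 13 * 91 = 1183

1183


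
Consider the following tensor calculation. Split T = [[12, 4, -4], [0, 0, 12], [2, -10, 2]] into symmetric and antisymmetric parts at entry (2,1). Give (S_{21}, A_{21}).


T_{21} = 0
T_{12} = 4
S_{21} = (0 + 4)/2 = 4/2 = 2
A_{21} = (0 - 4)/2 = -4/2 = -2
Check: S + A = 2 + -2 = 0 = T_{21}.

(2, -2)


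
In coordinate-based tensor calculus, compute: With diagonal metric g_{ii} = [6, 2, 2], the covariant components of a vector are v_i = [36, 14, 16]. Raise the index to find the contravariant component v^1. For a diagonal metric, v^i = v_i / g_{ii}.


To raise an index with a diagonal metric: v^i = v_i / g_{ii}.
For index 1: v_1 = 36, g_{11} = 6
v^1 = 36 / 6 = 6

6


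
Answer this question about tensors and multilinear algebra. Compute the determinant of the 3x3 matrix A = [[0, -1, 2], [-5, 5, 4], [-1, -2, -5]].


Expanding along the first row, det(A) = a11*M_11 - a12*M_12 + a13*M_13, where M_1j is the (1,j) minor.
Minor M_11 = 5*-5 - 4*-2 = -17
Minor M_12 = -5*-5 - 4*-1 = 29
Minor M_13 = -5*-2 - 5*-1 = 15
det = 0*(-17) - -1*(29) + 2*(15)
    = 0 - -29 + 30
    = 59

59


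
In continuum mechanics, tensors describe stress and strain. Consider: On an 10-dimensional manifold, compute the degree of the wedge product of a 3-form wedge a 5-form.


The degree of a wedge product is the sum of the degrees of the individual forms.
Degrees: 3, 5
Total degree = 3 + 5 = 8

8


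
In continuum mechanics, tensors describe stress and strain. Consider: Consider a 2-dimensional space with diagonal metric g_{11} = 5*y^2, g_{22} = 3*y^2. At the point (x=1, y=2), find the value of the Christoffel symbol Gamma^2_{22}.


For a diagonal metric, Gamma^k_{ij} = (1/2) g^{kk} (dg_{ik}/dx_j + dg_{jk}/dx_i - dg_{ij}/dx_k).
The metric is diagonal, so g_{ab} = 0 for a != b.
At the given point: g_{11} = 20, g_{22} = 12
g^{22} = 1/12
dg_{22}/dx_2 = dg_{22}/dx_2 = 12
dg_{22}/dx_2 = dg_{22}/dx_2 = 12
dg_{22}/dx_2 = dg_{22}/dx_2 = 12
Numerator = 12 + 12 - 12 = 12
Gamma^2_{22} = 12 / (2 * 12) = 1/2

1/2


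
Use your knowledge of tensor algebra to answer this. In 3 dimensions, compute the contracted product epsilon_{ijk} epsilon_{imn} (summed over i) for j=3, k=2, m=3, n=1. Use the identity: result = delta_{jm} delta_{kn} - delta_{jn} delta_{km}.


Using the identity: epsilon_{ijk} epsilon_{imn} = delta_{jm} delta_{kn} - delta_{jn} delta_{km}.
delta_{33} = 1
delta_{21} = 0
delta_{31} = 0
delta_{23} = 0
Result = 1 * 0 - 0 * 0 = 0 - 0 = 0

0


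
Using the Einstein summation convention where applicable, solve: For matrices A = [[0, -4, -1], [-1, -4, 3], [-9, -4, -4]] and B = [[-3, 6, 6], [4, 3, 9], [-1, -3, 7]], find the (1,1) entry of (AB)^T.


(AB)^T_{ij} = (AB)_{ji} = sum_k A_{jk} B_{ki}.
For i=1, j=1 we need (AB)_{11}:
A_{11} * B_{11} = 0 * -3 = 0
A_{12} * B_{21} = -4 * 4 = -16
A_{13} * B_{31} = -1 * -1 = 1
Sum = 0 + -16 + 1 = -15

-15


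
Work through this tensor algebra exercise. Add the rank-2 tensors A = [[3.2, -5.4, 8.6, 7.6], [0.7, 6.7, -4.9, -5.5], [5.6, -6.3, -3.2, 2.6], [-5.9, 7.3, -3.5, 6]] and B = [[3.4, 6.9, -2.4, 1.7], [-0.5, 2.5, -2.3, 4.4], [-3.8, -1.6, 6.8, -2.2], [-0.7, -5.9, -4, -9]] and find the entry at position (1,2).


Tensor addition is component-wise: (A + B)_{ij} = A_{ij} + B_{ij}.
A_{12} = -5.4
B_{12} = 6.9
(A + B)_{12} = -5.4 + 6.9 = 1.5

1.5


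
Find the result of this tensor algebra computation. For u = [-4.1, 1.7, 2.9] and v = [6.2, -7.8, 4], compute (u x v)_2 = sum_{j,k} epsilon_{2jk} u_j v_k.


(u x v)_2 = sum_{j,k} epsilon_{2jk} u_j v_k. Only permutations of (1,2,3) contribute; the two non-zero terms are:
eps_{213} u_1 v_3 = -1 * -4.1 * 4 = 16.4
eps_{231} u_3 v_1 = 1 * 2.9 * 6.2 = 17.98
(u x v)_2 = 34.38

34.38


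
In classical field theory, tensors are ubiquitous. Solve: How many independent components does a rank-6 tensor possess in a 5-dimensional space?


The number of components of a rank-r tensor in d dimensions is d^r.
Here d = 5 and r = 6.
5^6 = 15625

15625


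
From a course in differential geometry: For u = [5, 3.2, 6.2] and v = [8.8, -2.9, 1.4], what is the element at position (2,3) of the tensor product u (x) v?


The outer product entry T_{ij} = u_i * v_j.
We need i=2, j=3.
u_2 = 3.2, v_3 = 1.4
T_{2,3} = 3.2 * 1.4 = 4.48

4.48


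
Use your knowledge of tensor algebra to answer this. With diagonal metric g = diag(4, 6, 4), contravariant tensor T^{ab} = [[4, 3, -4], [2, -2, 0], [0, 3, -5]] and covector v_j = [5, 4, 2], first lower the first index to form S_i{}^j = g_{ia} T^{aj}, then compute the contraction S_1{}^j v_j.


Step 1: lower the first index. For a diagonal metric, g_{ia} T^{aj} = g_{ii} T^{ij} (no sum on i).
g_{11} = 4
S_1{}^1 = 4 * T^{11} = 4 * 4 = 16
S_1{}^2 = 4 * T^{12} = 4 * 3 = 12
S_1{}^3 = 4 * T^{13} = 4 * -4 = -16
Step 2: contract S_1{}^j with v_j.
S_1{}^1 * v_1 = 16 * 5 = 80
S_1{}^2 * v_2 = 12 * 4 = 48
S_1{}^3 * v_3 = -16 * 2 = -32
Result = 80 + 48 + -32 = 96

96


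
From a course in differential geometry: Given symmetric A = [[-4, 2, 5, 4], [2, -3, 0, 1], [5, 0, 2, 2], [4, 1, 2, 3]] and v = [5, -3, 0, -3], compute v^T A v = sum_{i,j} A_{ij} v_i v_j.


First compute Av:
(Av)_1 = -4*5 + 2*-3 + 5*0 + 4*-3 = -38
(Av)_2 = 2*5 + -3*-3 + 0*0 + 1*-3 = 16
(Av)_3 = 5*5 + 0*-3 + 2*0 + 2*-3 = 19
(Av)_4 = 4*5 + 1*-3 + 2*0 + 3*-3 = 8
Av = [-38, 16, 19, 8]
Then v^T (Av) = 5*-38 + -3*16 + 0*19 + -3*8
= -190 + -48 + 0 + -24 = -262

-262


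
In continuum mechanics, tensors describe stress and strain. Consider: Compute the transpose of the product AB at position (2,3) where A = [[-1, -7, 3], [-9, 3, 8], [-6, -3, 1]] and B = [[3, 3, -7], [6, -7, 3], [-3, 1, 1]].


(AB)^T_{ij} = (AB)_{ji} = sum_k A_{jk} B_{ki}.
For i=2, j=3 we need (AB)_{32}:
A_{31} * B_{12} = -6 * 3 = -18
A_{32} * B_{22} = -3 * -7 = 21
A_{33} * B_{32} = 1 * 1 = 1
Sum = -18 + 21 + 1 = 4

4


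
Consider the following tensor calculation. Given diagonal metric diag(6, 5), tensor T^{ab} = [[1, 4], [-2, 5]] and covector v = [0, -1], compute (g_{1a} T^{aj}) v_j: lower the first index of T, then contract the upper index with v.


Step 1: lower the first index. For a diagonal metric, g_{ia} T^{aj} = g_{ii} T^{ij} (no sum on i).
g_{11} = 6
S_1{}^1 = 6 * T^{11} = 6 * 1 = 6
S_1{}^2 = 6 * T^{12} = 6 * 4 = 24
Step 2: contract S_1{}^j with v_j.
S_1{}^1 * v_1 = 6 * 0 = 0
S_1{}^2 * v_2 = 24 * -1 = -24
Result = 0 + -24 = -24

-24


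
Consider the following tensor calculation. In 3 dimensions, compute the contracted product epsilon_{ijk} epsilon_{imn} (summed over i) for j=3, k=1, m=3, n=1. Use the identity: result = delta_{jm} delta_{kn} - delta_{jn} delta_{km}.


Using the identity: epsilon_{ijk} epsilon_{imn} = delta_{jm} delta_{kn} - delta_{jn} delta_{km}.
delta_{33} = 1
delta_{11} = 1
delta_{31} = 0
delta_{13} = 0
Result = 1 * 1 - 0 * 0 = 1 - 0 = 1

1


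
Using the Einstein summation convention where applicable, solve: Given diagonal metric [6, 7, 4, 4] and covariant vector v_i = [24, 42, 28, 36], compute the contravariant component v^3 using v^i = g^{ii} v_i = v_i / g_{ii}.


To raise an index with a diagonal metric: v^i = v_i / g_{ii}.
For index 3: v_3 = 28, g_{33} = 4
v^3 = 28 / 4 = 7

7


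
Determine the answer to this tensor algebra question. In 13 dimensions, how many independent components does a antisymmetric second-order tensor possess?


A antisymmetric rank-2 tensor in d dimensions has d(d-1)/2 independent components.
d = 13
d(d-1)/2 = 13 * 12 / 2 = 156 / 2 = 78

78


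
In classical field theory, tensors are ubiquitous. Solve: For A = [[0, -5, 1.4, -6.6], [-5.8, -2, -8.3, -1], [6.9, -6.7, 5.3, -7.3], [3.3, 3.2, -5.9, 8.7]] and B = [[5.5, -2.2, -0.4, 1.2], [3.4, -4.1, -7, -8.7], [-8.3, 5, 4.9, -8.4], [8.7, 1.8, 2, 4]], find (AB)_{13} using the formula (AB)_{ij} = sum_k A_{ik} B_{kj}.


(AB)_{ij} = sum_k A_{ik} B_{kj}.
For i=1, j=3:
A_{11} * B_{13} = 0 * -0.4 = 0
A_{12} * B_{23} = -5 * -7 = 35
A_{13} * B_{33} = 1.4 * 4.9 = 6.86
A_{14} * B_{43} = -6.6 * 2 = -13.2
Sum = 0 + 35 + 6.86 + -13.2 = 28.66

28.66


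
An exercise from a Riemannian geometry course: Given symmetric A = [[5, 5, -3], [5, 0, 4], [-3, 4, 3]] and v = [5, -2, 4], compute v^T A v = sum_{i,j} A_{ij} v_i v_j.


First compute Av:
(Av)_1 = 5*5 + 5*-2 + -3*4 = 3
(Av)_2 = 5*5 + 0*-2 + 4*4 = 41
(Av)_3 = -3*5 + 4*-2 + 3*4 = -11
Av = [3, 41, -11]
Then v^T (Av) = 5*3 + -2*41 + 4*-11
= 15 + -82 + -44 = -111

-111


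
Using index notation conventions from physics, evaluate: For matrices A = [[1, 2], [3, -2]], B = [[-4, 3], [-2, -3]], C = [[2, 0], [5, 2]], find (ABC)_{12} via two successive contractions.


(ABC)_{12} = sum_m (AB)_{1m} C_{m2}. First compute row 1 of AB.
(AB)_{11} = 1*-4 + 2*-2 = -8
(AB)_{12} = 1*3 + 2*-3 = -3
Now contract with column 2 of C:
(AB)_{11} * C_{12} = -8 * 0 = 0
(AB)_{12} * C_{22} = -3 * 2 = -6
(ABC)_{12} = 0 + -6 = -6

-6


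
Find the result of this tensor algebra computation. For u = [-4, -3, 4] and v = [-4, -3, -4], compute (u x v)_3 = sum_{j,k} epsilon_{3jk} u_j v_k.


(u x v)_3 = sum_{j,k} epsilon_{3jk} u_j v_k. Only permutations of (1,2,3) contribute; the two non-zero terms are:
eps_{312} u_1 v_2 = 1 * -4 * -3 = 12
eps_{321} u_2 v_1 = -1 * -3 * -4 = -12
(u x v)_3 = 0

0


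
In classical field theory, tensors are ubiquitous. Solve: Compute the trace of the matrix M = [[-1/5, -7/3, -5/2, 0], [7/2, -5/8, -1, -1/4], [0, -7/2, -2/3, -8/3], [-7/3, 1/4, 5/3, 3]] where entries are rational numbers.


The trace is the sum of diagonal entries.
Diagonal: M[1,1] = -1/5, M[2,2] = -5/8, M[3,3] = -2/3, M[4,4] = 3
Tr(M) = -1/5 + -5/8 + -2/3 + 3
Computing step by step:
After adding M[1,1]: -1/5
After adding M[2,2]: -33/40
After adding M[3,3]: -179/120
After adding M[4,4]: 181/120
Tr(M) = 181/120

181/120


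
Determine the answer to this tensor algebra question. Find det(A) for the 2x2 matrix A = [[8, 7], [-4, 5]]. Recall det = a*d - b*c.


For a 2x2 matrix [[a, b], [c, d]], det = a*d - b*c.
a = 8, b = 7, c = -4, d = 5
a*d = 8 * 5 = 40
b*c = 7 * -4 = -28
det = 40 - -28 = 68

68


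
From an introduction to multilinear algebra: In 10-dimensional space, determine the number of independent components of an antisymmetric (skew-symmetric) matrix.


An antisymmetric rank-2 tensor satisfies A_{ij} = -A_{ji}, so diagonal entries are zero.
The independent components are the upper-triangular entries: C(n, 2) = n(n-1)/2.
n = 10
C(10, 2) = 10 * 9 / 2 = 90 / 2 = 45

45


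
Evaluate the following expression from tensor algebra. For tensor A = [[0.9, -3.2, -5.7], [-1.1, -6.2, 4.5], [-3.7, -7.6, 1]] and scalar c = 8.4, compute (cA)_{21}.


Scalar multiplication: (cA)_{ij} = c * A_{ij}.
c = 8.4
A_{21} = -1.1
(cA)_{21} = 8.4 * -1.1 = -9.24

-9.24


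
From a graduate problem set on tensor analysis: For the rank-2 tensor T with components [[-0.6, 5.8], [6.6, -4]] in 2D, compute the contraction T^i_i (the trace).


The contraction (trace) of a rank-2 tensor is the sum of its diagonal elements.
Diagonal entries: A[1,1] = -0.6, A[2,2] = -4
Tr(A) = -0.6 + -4 = -4.6

-4.6


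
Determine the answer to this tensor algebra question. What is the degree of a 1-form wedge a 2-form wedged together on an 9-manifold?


The degree of a wedge product is the sum of the degrees of the individual forms.
Degrees: 1, 2
Total degree = 1 + 2 = 3

3


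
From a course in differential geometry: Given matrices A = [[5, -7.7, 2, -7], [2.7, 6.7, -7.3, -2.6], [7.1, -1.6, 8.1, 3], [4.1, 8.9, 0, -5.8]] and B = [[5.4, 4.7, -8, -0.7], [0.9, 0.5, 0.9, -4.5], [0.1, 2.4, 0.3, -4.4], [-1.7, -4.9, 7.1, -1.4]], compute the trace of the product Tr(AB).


Tr(AB) = sum_i (AB)_{ii} where (AB)_{ii} = sum_k A_{ik} B_{ki}.
(AB)_{11} = 5*5.4 + -7.7*0.9 + 2*0.1 + -7*-1.7 = 32.17
(AB)_{22} = 2.7*4.7 + 6.7*0.5 + -7.3*2.4 + -2.6*-4.9 = 11.26
(AB)_{33} = 7.1*-8 + -1.6*0.9 + 8.1*0.3 + 3*7.1 = -34.51
(AB)_{44} = 4.1*-0.7 + 8.9*-4.5 + 0*-4.4 + -5.8*-1.4 = -34.8
Tr(AB) = 32.17 + 11.26 + -34.51 + -34.8 = -25.88

-25.88


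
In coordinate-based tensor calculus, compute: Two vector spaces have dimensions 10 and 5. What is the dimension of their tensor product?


The dimension of a tensor product is the product of dimensions.
dim(V) = 10, dim(W) = 5
dim(V (x) W) = 10 * 5 = 50

50


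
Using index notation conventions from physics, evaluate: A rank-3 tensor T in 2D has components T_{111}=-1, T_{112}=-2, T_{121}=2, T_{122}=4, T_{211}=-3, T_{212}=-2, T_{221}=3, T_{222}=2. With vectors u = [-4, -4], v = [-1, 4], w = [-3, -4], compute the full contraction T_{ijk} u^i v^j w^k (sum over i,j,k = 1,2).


S = sum over i,j,k of T_{ijk} u_i v_j w_k. Expanding all 8 terms:
T_{111}*u_1*v_1*w_1 = -1*-4*-1*-3 = 12  (running total: 12)
T_{112}*u_1*v_1*w_2 = -2*-4*-1*-4 = 32  (running total: 44)
T_{121}*u_1*v_2*w_1 = 2*-4*4*-3 = 96  (running total: 140)
T_{122}*u_1*v_2*w_2 = 4*-4*4*-4 = 256  (running total: 396)
T_{211}*u_2*v_1*w_1 = -3*-4*-1*-3 = 36  (running total: 432)
T_{212}*u_2*v_1*w_2 = -2*-4*-1*-4 = 32  (running total: 464)
T_{221}*u_2*v_2*w_1 = 3*-4*4*-3 = 144  (running total: 608)
T_{222}*u_2*v_2*w_2 = 2*-4*4*-4 = 128  (running total: 736)
S = 736

736


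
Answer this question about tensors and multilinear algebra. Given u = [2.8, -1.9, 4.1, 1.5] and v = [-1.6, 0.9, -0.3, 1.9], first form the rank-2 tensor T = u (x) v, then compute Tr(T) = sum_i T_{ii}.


The outer product gives T_{ij} = u_i v_j.
The trace (contraction) is Tr(T) = sum_i T_{ii} = sum_i u_i v_i.
Diagonal entries:
T_{11} = u_1 * v_1 = 2.8 * -1.6 = -4.48
T_{22} = u_2 * v_2 = -1.9 * 0.9 = -1.71
T_{33} = u_3 * v_3 = 4.1 * -0.3 = -1.23
T_{44} = u_4 * v_4 = 1.5 * 1.9 = 2.85
Tr(T) = -4.48 + -1.71 + -1.23 + 2.85 = -4.57

-4.57


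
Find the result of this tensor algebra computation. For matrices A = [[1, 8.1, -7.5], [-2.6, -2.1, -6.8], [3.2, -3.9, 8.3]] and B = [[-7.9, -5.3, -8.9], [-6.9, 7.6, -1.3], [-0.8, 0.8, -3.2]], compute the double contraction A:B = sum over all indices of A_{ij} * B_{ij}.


A:B = sum over all i,j of A_{ij} * B_{ij}.
Row 1: 1*-7.9=-7.9, 8.1*-5.3=-42.93, -7.5*-8.9=66.75 => row sum = 15.92
Row 2: -2.6*-6.9=17.94, -2.1*7.6=-15.96, -6.8*-1.3=8.84 => row sum = 10.82
Row 3: 3.2*-0.8=-2.56, -3.9*0.8=-3.12, 8.3*-3.2=-26.56 => row sum = -32.24
Total = 15.92 + 10.82 + -32.24 = -5.5

-5.5


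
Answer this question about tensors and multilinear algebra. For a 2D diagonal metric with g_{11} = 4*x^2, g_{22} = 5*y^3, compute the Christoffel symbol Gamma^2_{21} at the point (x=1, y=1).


For a diagonal metric, Gamma^k_{ij} = (1/2) g^{kk} (dg_{ik}/dx_j + dg_{jk}/dx_i - dg_{ij}/dx_k).
The metric is diagonal, so g_{ab} = 0 for a != b.
At the given point: g_{11} = 4, g_{22} = 5
g^{22} = 1/5
dg_{22}/dx_1 = dg_{22}/dx_1 = 0
dg_{12}/dx_2 = 0 (off-diagonal)
dg_{21}/dx_2 = 0 (off-diagonal)
Numerator = 0 + 0 - 0 = 0
Gamma^2_{21} = 0 / (2 * 5) = 0

0


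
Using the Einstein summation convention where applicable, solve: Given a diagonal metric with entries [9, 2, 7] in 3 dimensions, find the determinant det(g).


For a diagonal metric, the determinant is the product of diagonal entries.
Diagonal entries: 9, 2, 7
det(g) = 9 * 2 * 7 = 126

126


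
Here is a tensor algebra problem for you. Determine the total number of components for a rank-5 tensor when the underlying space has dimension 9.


The number of components of a rank-r tensor in d dimensions is d^r.
Here d = 9 and r = 5.
9^5 = 59049

59049


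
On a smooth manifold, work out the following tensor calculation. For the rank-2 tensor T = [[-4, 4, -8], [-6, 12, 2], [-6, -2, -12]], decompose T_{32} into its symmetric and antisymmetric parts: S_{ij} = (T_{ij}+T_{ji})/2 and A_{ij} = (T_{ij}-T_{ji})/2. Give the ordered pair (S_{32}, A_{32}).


T_{32} = -2
T_{23} = 2
S_{32} = (-2 + 2)/2 = 0/2 = 0
A_{32} = (-2 - 2)/2 = -4/2 = -2
Check: S + A = 0 + -2 = -2 = T_{32}.

(0, -2)


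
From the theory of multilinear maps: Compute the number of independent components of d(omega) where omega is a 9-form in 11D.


The exterior derivative of a p-form is a (p+1)-form.
Its number of independent components is C(n, p+1).
n = 11, p+1 = 10
C(11, 10) = 11

11


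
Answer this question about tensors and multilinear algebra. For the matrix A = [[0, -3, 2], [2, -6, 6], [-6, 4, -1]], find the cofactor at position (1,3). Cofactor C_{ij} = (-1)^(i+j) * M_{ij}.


To find cofactor C_{13}, delete row 1 and column 3.
The resulting 2x2 submatrix is: [[2, -6], [-6, 4]]
Minor M_{13} = 2*4 - -6*-6
  = 8 - 36 = -28
Sign = (-1)^(1+3) = (-1)^4 = 1
Cofactor C_{13} = 1 * -28 = -28

-28


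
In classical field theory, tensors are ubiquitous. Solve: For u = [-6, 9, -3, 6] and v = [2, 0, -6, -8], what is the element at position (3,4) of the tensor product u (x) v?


The outer product entry T_{ij} = u_i * v_j.
We need i=3, j=4.
u_3 = -3, v_4 = -8
T_{3,4} = -3 * -8 = 24

24


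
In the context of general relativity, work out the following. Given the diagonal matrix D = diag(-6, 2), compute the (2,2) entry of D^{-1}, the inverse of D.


For a diagonal matrix, the inverse has entries (D^{-1})_{ii} = 1/d_{ii}.
The diagonal entries are: d_{11} = -6, d_{22} = 2
We need (D^{-1})_{22} = 1/d_{22} = 1/2 = 1/2

1/2


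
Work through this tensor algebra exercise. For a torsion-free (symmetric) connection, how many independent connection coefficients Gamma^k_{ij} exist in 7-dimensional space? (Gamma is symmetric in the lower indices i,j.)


Christoffel symbols Gamma^k_{ij} are symmetric in i,j, so there are d * d(d+1)/2 independent symbols.
d = 7
d(d+1)/2 = 7 * 8 / 2 = 28
Total = 7 * 28 = 196

196


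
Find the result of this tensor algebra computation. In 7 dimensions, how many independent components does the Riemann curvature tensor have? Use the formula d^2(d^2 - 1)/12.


The Riemann tensor in d dimensions has d^2(d^2 - 1)/12 independent components.
d = 7, so d^2 = 49
d^2 - 1 = 48
d^2(d^2 - 1) = 49 * 48 = 2352
Divide by 12: 2352 / 12 = 196

196


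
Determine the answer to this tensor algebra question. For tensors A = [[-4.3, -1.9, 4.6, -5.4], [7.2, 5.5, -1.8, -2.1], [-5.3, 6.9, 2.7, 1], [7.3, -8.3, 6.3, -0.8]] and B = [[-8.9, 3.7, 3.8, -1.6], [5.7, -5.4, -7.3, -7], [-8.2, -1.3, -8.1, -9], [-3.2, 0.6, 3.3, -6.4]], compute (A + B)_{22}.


Tensor addition is component-wise: (A + B)_{ij} = A_{ij} + B_{ij}.
A_{22} = 5.5
B_{22} = -5.4
(A + B)_{22} = 5.5 + -5.4 = 0.1

0.1


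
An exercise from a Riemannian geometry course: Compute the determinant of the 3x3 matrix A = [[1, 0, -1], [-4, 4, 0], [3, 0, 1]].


Expanding along the first row, det(A) = a11*M_11 - a12*M_12 + a13*M_13, where M_1j is the (1,j) minor.
Minor M_11 = 4*1 - 0*0 = 4
Minor M_12 = -4*1 - 0*3 = -4
Minor M_13 = -4*0 - 4*3 = -12
det = 1*(4) - 0*(-4) + -1*(-12)
    = 4 - 0 + 12
    = 16

16


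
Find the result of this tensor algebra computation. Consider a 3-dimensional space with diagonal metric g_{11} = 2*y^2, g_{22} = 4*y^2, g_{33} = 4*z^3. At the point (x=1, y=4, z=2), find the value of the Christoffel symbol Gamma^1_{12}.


For a diagonal metric, Gamma^k_{ij} = (1/2) g^{kk} (dg_{ik}/dx_j + dg_{jk}/dx_i - dg_{ij}/dx_k).
The metric is diagonal, so g_{ab} = 0 for a != b.
At the given point: g_{11} = 32, g_{22} = 64, g_{33} = 32
g^{11} = 1/32
dg_{11}/dx_2 = dg_{11}/dx_2 = 16
dg_{21}/dx_1 = 0 (off-diagonal)
dg_{12}/dx_1 = 0 (off-diagonal)
Numerator = 16 + 0 - 0 = 16
Gamma^1_{12} = 16 / (2 * 32) = 1/4

1/4


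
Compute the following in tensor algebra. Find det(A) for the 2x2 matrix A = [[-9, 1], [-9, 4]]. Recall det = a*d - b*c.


For a 2x2 matrix [[a, b], [c, d]], det = a*d - b*c.
a = -9, b = 1, c = -9, d = 4
a*d = -9 * 4 = -36
b*c = 1 * -9 = -9
det = -36 - -9 = -27

-27


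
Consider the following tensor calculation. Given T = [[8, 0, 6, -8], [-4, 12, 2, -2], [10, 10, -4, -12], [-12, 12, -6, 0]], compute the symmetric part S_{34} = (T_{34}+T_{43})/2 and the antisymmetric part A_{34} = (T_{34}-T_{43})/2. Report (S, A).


T_{34} = -12
T_{43} = -6
S_{34} = (-12 + -6)/2 = -18/2 = -9
A_{34} = (-12 - -6)/2 = -6/2 = -3
Check: S + A = -9 + -3 = -12 = T_{34}.

(-9, -3)


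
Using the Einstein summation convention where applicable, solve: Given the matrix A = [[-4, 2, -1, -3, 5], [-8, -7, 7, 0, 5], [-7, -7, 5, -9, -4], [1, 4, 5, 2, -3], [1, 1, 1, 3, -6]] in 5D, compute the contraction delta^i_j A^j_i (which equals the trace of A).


The contraction (trace) of a rank-2 tensor is the sum of its diagonal elements.
Diagonal entries: A[1,1] = -4, A[2,2] = -7, A[3,3] = 5, A[4,4] = 2, A[5,5] = -6
Tr(A) = -4 + -7 + 5 + 2 + -6 = -10

-10


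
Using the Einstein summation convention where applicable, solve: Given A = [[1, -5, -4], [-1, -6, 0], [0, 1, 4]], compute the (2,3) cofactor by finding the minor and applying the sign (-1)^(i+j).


To find cofactor C_{23}, delete row 2 and column 3.
The resulting 2x2 submatrix is: [[1, -5], [0, 1]]
Minor M_{23} = 1*1 - -5*0
  = 1 - 0 = 1
Sign = (-1)^(2+3) = (-1)^5 = -1
Cofactor C_{23} = -1 * 1 = -1

-1


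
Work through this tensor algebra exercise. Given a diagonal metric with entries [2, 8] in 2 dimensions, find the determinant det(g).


For a diagonal metric, the determinant is the product of diagonal entries.
Diagonal entries: 2, 8
det(g) = 2 * 8 = 16

16


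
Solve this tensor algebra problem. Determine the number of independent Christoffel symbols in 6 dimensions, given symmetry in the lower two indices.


Christoffel symbols Gamma^k_{ij} are symmetric in i,j, so there are d * d(d+1)/2 independent symbols.
d = 6
d(d+1)/2 = 6 * 7 / 2 = 21
Total = 6 * 21 = 126

126


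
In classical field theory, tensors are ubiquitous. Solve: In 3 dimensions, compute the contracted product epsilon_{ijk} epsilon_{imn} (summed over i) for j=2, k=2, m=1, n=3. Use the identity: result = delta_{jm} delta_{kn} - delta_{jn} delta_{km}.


Using the identity: epsilon_{ijk} epsilon_{imn} = delta_{jm} delta_{kn} - delta_{jn} delta_{km}.
delta_{21} = 0
delta_{23} = 0
delta_{23} = 0
delta_{21} = 0
Result = 0 * 0 - 0 * 0 = 0 - 0 = 0

0


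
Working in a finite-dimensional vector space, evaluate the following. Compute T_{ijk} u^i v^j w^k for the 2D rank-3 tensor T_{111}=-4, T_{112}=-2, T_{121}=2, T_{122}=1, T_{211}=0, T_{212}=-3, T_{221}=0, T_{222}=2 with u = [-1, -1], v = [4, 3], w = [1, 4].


S = sum over i,j,k of T_{ijk} u_i v_j w_k. Expanding all 8 terms:
T_{111}*u_1*v_1*w_1 = -4*-1*4*1 = 16  (running total: 16)
T_{112}*u_1*v_1*w_2 = -2*-1*4*4 = 32  (running total: 48)
T_{121}*u_1*v_2*w_1 = 2*-1*3*1 = -6  (running total: 42)
T_{122}*u_1*v_2*w_2 = 1*-1*3*4 = -12  (running total: 30)
T_{211}*u_2*v_1*w_1 = 0*-1*4*1 = 0  (running total: 30)
T_{212}*u_2*v_1*w_2 = -3*-1*4*4 = 48  (running total: 78)
T_{221}*u_2*v_2*w_1 = 0*-1*3*1 = 0  (running total: 78)
T_{222}*u_2*v_2*w_2 = 2*-1*3*4 = -24  (running total: 54)
S = 54

54


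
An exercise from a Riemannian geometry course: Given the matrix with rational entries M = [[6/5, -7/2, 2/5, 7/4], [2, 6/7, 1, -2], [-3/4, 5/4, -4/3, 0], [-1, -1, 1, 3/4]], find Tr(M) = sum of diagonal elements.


The trace is the sum of diagonal entries.
Diagonal: M[1,1] = 6/5, M[2,2] = 6/7, M[3,3] = -4/3, M[4,4] = 3/4
Tr(M) = 6/5 + 6/7 + -4/3 + 3/4
Computing step by step:
After adding M[1,1]: 6/5
After adding M[2,2]: 72/35
After adding M[3,3]: 76/105
After adding M[4,4]: 619/420
Tr(M) = 619/420

619/420


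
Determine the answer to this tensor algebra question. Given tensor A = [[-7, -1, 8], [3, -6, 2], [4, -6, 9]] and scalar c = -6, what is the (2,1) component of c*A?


Scalar multiplication: (cA)_{ij} = c * A_{ij}.
c = -6
A_{21} = 3
(cA)_{21} = -6 * 3 = -18

-18


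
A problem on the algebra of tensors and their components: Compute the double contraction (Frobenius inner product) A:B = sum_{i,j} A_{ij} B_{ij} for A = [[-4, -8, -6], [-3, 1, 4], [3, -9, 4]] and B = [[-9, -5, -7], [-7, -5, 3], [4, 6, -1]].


A:B = sum over all i,j of A_{ij} * B_{ij}.
Row 1: -4*-9=36, -8*-5=40, -6*-7=42 => row sum = 118
Row 2: -3*-7=21, 1*-5=-5, 4*3=12 => row sum = 28
Row 3: 3*4=12, -9*6=-54, 4*-1=-4 => row sum = -46
Total = 118 + 28 + -46 = 100

100


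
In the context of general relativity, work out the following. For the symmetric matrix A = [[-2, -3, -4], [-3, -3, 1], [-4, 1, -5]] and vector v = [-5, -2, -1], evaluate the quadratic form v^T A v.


First compute Av:
(Av)_1 = -2*-5 + -3*-2 + -4*-1 = 20
(Av)_2 = -3*-5 + -3*-2 + 1*-1 = 20
(Av)_3 = -4*-5 + 1*-2 + -5*-1 = 23
Av = [20, 20, 23]
Then v^T (Av) = -5*20 + -2*20 + -1*23
= -100 + -40 + -23 = -163

-163
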